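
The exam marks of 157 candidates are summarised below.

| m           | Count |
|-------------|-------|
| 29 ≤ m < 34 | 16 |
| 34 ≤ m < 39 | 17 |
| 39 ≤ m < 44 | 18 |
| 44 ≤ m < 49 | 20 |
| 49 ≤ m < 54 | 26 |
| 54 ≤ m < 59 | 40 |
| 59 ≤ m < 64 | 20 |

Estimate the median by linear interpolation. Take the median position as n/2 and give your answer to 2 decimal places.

50.44

Cumulative frequencies: 16, 33, 51, 71, 97, 137, 157
n = 157; position = n/2 = 78.5.
This falls in the class 49 ≤ m < 54: L = 49, F = 71, f = 26, h = 5.
Median ≈ 49 + ((78.5 − 71) / 26) × 5 = 50.4423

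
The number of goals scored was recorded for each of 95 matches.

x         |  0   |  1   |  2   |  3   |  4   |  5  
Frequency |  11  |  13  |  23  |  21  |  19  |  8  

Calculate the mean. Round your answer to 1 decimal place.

2.5

Values: 0, 1, 2, 3, 4, 5
Σfx = 11×0 + 13×1 + 23×2 + 21×3 + 19×4 + 8×5 = 238
n = Σf = 95
Mean = 238 / 95 = 2.5053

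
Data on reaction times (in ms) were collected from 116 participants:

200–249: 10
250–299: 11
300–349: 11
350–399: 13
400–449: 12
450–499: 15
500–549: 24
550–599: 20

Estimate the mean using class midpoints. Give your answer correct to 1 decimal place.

431.0

Midpoints: 224.5, 274.5, 324.5, 374.5, 424.5, 474.5, 524.5, 574.5
Σfm = 10×224.5 + 11×274.5 + 11×324.5 + 13×374.5 + 12×424.5 + 15×474.5 + 24×524.5 + 20×574.5 = 49992
n = Σf = 116
Mean = 49992 / 116 = 430.9655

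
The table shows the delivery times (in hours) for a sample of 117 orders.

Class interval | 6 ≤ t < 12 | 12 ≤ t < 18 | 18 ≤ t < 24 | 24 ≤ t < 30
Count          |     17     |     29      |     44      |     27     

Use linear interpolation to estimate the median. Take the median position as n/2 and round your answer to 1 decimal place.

19.7

Cumulative frequencies: 17, 46, 90, 117
n = 117; position = n/2 = 58.5.
This falls in the class 18 ≤ t < 24: L = 18, F = 46, f = 44, h = 6.
Median ≈ 18 + ((58.5 − 46) / 44) × 6 = 19.7045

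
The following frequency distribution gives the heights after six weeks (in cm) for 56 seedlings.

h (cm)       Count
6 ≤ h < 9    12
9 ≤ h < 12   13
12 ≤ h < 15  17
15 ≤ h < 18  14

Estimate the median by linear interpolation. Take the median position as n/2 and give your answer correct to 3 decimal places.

Cumulative frequencies: 12, 25, 42, 56
n = 56; position = n/2 = 28.
This falls in the class 12 ≤ h < 15: L = 12, F = 25, f = 17, h = 3.
Median ≈ 12 + ((28 − 25) / 17) × 3 = 12.5294

12.529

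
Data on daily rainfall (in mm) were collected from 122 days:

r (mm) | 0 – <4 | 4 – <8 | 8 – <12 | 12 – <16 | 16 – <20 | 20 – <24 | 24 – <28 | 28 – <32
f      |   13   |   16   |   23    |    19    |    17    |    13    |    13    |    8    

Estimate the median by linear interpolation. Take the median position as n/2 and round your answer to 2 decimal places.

13.89

Cumulative frequencies: 13, 29, 52, 71, 88, 101, 114, 122
n = 122; position = n/2 = 61.
This falls in the class 12 – <16: L = 12, F = 52, f = 19, h = 4.
Median ≈ 12 + ((61 − 52) / 19) × 4 = 13.8947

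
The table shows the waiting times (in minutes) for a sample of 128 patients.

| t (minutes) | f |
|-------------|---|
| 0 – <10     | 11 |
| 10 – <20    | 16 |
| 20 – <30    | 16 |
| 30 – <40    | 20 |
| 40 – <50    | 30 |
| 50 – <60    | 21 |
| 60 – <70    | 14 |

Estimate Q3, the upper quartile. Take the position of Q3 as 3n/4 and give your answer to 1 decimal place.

Cumulative frequencies: 11, 27, 43, 63, 93, 114, 128
n = 128; position = 3n/4 = 96.
This falls in the class 50 – <60: L = 50, F = 93, f = 21, h = 10.
Upper quartile ≈ 50 + ((96 − 93) / 21) × 10 = 51.4286

51.4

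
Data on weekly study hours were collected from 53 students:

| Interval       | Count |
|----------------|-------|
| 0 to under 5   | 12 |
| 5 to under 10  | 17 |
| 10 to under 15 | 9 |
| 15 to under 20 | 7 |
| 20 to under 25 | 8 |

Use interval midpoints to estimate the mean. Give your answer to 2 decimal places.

Midpoints: 2.5, 7.5, 12.5, 17.5, 22.5
Σfm = 12×2.5 + 17×7.5 + 9×12.5 + 7×17.5 + 8×22.5 = 572.5
n = Σf = 53
Mean = 572.5 / 53 = 10.8019

10.80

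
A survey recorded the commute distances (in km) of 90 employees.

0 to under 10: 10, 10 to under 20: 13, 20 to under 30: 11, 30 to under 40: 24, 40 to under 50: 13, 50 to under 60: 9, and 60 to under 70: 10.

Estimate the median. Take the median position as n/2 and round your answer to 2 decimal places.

Cumulative frequencies: 10, 23, 34, 58, 71, 80, 90
n = 90; position = n/2 = 45.
This falls in the class 30 to under 40: L = 30, F = 34, f = 24, h = 10.
Median ≈ 30 + ((45 − 34) / 24) × 10 = 34.5833

34.58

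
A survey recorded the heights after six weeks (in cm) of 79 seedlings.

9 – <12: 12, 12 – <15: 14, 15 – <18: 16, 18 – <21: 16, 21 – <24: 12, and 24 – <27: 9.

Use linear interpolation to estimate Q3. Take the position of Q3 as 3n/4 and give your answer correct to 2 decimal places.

Cumulative frequencies: 12, 26, 42, 58, 70, 79
n = 79; position = 3n/4 = 59.25.
This falls in the class 21 – <24: L = 21, F = 58, f = 12, h = 3.
Upper quartile ≈ 21 + ((59.25 − 58) / 12) × 3 = 21.3125

21.31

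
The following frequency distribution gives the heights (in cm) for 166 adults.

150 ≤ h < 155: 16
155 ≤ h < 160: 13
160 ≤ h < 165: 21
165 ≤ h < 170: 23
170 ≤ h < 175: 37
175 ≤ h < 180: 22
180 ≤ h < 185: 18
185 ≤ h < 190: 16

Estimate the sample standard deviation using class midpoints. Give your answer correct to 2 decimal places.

10.26

Midpoints: 152.5, 157.5, 162.5, 167.5, 172.5, 177.5, 182.5, 187.5
n = 166, Σfm = 28325, mean = 170.6325
Σfm² = 4850537.5
Σf(m − x̄)² = Σfm² − (Σfm)²/n = 4850537.5 − 28325²/166 = 17371.0843
Sample variance = 17371.0843 / 165 = 105.2793
Standard deviation = √105.2793 = 10.2606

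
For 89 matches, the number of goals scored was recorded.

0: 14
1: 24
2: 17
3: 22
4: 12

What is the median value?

2

Cumulative frequencies: 14, 38, 55, 77, 89
n = 89, so the median is the value in position (n+1)/2 = 45.
Position 45 falls at value 2.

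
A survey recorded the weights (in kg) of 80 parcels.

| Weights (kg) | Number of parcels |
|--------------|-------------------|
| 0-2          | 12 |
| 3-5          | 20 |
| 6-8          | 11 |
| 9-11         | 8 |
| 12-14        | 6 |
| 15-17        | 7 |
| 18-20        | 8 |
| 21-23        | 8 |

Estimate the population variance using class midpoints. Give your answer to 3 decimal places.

Midpoints: 1, 4, 7, 10, 13, 16, 19, 22
n = 80, Σfm = 767, mean = 9.5875
Σfm² = 11237
Σf(m − x̄)² = Σfm² − (Σfm)²/n = 11237 − 767²/80 = 3883.3875
Population variance = 3883.3875 / 80 = 48.5423

48.542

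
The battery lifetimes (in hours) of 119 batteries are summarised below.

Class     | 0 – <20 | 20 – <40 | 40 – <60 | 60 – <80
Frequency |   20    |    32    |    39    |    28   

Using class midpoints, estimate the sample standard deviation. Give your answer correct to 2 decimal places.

20.48

Midpoints: 10, 30, 50, 70
n = 119, Σfm = 5070, mean = 42.6050
Σfm² = 265500
Σf(m − x̄)² = Σfm² − (Σfm)²/n = 265500 − 5070²/119 = 49492.4370
Sample variance = 49492.4370 / 118 = 419.4274
Standard deviation = √419.4274 = 20.4799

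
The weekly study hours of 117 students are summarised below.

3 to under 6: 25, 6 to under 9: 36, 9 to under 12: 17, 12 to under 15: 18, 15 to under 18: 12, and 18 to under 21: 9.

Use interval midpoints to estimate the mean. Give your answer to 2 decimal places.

Midpoints: 4.5, 7.5, 10.5, 13.5, 16.5, 19.5
Σfm = 25×4.5 + 36×7.5 + 17×10.5 + 18×13.5 + 12×16.5 + 9×19.5 = 1177.5
n = Σf = 117
Mean = 1177.5 / 117 = 10.0641

10.06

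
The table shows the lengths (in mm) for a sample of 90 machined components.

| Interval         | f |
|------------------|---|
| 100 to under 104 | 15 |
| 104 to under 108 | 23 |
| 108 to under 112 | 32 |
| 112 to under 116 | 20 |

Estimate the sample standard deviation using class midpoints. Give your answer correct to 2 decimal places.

4.04

Midpoints: 102, 106, 110, 114
n = 90, Σfm = 9768, mean = 108.5333
Σfm² = 1061608
Σf(m − x̄)² = Σfm² − (Σfm)²/n = 1061608 − 9768²/90 = 1454.4000
Sample variance = 1454.4000 / 89 = 16.3416
Standard deviation = √16.3416 = 4.0425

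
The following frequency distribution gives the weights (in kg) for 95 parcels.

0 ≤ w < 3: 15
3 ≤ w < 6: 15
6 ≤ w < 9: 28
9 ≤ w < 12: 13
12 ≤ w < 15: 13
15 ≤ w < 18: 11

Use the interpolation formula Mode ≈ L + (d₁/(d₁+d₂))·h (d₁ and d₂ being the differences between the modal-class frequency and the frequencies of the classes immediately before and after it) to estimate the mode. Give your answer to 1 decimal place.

Modal class: 6 ≤ w < 9 (highest frequency 28).
d₁ = 28 − 15 = 13, d₂ = 28 − 13 = 15
Mode ≈ 6 + (13/(13+15)) × 3 = 6 + 1.3929 = 7.3929

7.4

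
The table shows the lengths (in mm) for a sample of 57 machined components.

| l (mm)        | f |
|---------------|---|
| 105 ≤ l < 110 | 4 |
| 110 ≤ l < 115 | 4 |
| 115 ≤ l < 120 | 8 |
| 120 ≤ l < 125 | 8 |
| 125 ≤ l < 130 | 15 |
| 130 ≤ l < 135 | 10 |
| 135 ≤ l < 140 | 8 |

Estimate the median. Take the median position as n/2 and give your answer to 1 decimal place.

Cumulative frequencies: 4, 8, 16, 24, 39, 49, 57
n = 57; position = n/2 = 28.5.
This falls in the class 125 ≤ l < 130: L = 125, F = 24, f = 15, h = 5.
Median ≈ 125 + ((28.5 − 24) / 15) × 5 = 126.5000

126.5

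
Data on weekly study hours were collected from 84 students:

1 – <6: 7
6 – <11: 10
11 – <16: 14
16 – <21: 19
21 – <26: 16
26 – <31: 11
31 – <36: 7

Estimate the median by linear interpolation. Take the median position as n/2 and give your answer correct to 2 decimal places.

18.89

Cumulative frequencies: 7, 17, 31, 50, 66, 77, 84
n = 84; position = n/2 = 42.
This falls in the class 16 – <21: L = 16, F = 31, f = 19, h = 5.
Median ≈ 16 + ((42 − 31) / 19) × 5 = 18.8947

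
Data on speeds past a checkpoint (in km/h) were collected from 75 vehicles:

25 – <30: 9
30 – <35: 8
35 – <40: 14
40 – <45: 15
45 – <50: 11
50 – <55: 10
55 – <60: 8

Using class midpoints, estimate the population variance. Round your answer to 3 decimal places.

83.316

Midpoints: 27.5, 32.5, 37.5, 42.5, 47.5, 52.5, 57.5
n = 75, Σfm = 3177.5, mean = 42.3667
Σfm² = 140868.75
Σf(m − x̄)² = Σfm² − (Σfm)²/n = 140868.75 − 3177.5²/75 = 6248.6667
Population variance = 6248.6667 / 75 = 83.3156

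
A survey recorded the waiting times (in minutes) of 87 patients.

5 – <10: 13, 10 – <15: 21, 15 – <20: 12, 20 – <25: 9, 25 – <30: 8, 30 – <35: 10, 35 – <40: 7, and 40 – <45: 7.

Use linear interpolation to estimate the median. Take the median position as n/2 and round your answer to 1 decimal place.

Cumulative frequencies: 13, 34, 46, 55, 63, 73, 80, 87
n = 87; position = n/2 = 43.5.
This falls in the class 15 – <20: L = 15, F = 34, f = 12, h = 5.
Median ≈ 15 + ((43.5 − 34) / 12) × 5 = 18.9583

19.0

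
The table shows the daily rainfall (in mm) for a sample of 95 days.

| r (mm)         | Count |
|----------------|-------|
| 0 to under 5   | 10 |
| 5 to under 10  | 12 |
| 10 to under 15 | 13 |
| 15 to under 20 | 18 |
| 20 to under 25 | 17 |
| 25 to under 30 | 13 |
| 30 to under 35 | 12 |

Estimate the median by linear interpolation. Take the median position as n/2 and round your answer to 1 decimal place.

18.5

Cumulative frequencies: 10, 22, 35, 53, 70, 83, 95
n = 95; position = n/2 = 47.5.
This falls in the class 15 to under 20: L = 15, F = 35, f = 18, h = 5.
Median ≈ 15 + ((47.5 − 35) / 18) × 5 = 18.4722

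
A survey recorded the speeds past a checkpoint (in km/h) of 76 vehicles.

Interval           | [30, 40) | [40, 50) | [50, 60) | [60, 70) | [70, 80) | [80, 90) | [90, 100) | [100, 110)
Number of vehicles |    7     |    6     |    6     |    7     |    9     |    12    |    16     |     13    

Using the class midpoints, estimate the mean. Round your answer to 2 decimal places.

Midpoints: 35, 45, 55, 65, 75, 85, 95, 105
Σfm = 7×35 + 6×45 + 6×55 + 7×65 + 9×75 + 12×85 + 16×95 + 13×105 = 5880
n = Σf = 76
Mean = 5880 / 76 = 77.3684

77.37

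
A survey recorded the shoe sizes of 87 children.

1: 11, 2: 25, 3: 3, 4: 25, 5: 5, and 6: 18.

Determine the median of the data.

Cumulative frequencies: 11, 36, 39, 64, 69, 87
n = 87, so the median is the value in position (n+1)/2 = 44.
Position 44 falls at value 4.

4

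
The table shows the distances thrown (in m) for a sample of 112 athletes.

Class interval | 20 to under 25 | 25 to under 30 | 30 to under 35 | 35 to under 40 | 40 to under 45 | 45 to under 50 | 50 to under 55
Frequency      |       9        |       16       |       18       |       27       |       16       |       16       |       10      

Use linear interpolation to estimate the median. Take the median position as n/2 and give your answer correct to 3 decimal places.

37.407

Cumulative frequencies: 9, 25, 43, 70, 86, 102, 112
n = 112; position = n/2 = 56.
This falls in the class 35 to under 40: L = 35, F = 43, f = 27, h = 5.
Median ≈ 35 + ((56 − 43) / 27) × 5 = 37.4074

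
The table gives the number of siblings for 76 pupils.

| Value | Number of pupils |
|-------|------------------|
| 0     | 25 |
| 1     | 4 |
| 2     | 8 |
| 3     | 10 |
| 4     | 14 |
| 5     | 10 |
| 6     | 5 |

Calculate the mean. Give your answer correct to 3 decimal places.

2.447

Values: 0, 1, 2, 3, 4, 5, 6
Σfx = 25×0 + 4×1 + 8×2 + 10×3 + 14×4 + 10×5 + 5×6 = 186
n = Σf = 76
Mean = 186 / 76 = 2.4474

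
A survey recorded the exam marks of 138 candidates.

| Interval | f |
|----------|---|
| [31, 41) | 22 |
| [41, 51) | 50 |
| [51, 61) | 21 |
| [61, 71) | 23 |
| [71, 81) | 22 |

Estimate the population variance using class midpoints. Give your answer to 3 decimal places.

Midpoints: 36, 46, 56, 66, 76
n = 138, Σfm = 7458, mean = 54.0435
Σfm² = 427428
Σf(m − x̄)² = Σfm² − (Σfm)²/n = 427428 − 7458²/138 = 24371.7391
Population variance = 24371.7391 / 138 = 176.6068

176.607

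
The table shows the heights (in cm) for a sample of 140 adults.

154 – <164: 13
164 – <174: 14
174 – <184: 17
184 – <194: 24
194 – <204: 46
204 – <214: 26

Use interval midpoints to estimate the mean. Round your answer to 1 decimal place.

Midpoints: 159, 169, 179, 189, 199, 209
Σfm = 13×159 + 14×169 + 17×179 + 24×189 + 46×199 + 26×209 = 26600
n = Σf = 140
Mean = 26600 / 140 = 190.0000

190.0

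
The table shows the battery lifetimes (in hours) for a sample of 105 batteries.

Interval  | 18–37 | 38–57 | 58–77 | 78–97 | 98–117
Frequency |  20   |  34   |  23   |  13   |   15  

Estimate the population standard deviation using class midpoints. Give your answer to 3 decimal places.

Midpoints: 27.5, 47.5, 67.5, 87.5, 107.5
n = 105, Σfm = 6467.5, mean = 61.5952
Σfm² = 469506.25
Σf(m − x̄)² = Σfm² − (Σfm)²/n = 469506.25 − 6467.5²/105 = 71139.0476
Population variance = 71139.0476 / 105 = 677.5147
Standard deviation = √677.5147 = 26.0291

26.029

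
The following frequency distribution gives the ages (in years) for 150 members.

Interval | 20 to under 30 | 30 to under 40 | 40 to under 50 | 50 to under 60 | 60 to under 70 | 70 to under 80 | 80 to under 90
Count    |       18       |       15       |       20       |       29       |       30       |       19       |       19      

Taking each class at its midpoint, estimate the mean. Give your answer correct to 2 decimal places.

56.40

Midpoints: 25, 35, 45, 55, 65, 75, 85
Σfm = 18×25 + 15×35 + 20×45 + 29×55 + 30×65 + 19×75 + 19×85 = 8460
n = Σf = 150
Mean = 8460 / 150 = 56.4000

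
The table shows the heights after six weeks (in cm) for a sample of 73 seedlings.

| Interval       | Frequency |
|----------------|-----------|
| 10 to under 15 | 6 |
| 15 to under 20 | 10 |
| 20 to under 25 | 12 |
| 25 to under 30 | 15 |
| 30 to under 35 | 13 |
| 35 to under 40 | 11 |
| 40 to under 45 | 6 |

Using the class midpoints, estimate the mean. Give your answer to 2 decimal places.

27.71

Midpoints: 12.5, 17.5, 22.5, 27.5, 32.5, 37.5, 42.5
Σfm = 6×12.5 + 10×17.5 + 12×22.5 + 15×27.5 + 13×32.5 + 11×37.5 + 6×42.5 = 2022.5
n = Σf = 73
Mean = 2022.5 / 73 = 27.7055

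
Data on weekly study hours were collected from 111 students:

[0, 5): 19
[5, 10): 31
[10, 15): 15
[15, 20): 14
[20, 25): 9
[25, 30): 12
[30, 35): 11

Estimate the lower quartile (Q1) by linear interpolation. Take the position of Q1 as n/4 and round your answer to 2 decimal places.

6.41

Cumulative frequencies: 19, 50, 65, 79, 88, 100, 111
n = 111; position = n/4 = 27.75.
This falls in the class [5, 10): L = 5, F = 19, f = 31, h = 5.
Lower quartile ≈ 5 + ((27.75 − 19) / 31) × 5 = 6.4113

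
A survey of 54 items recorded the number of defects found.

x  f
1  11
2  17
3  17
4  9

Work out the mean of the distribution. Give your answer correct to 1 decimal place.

2.4

Values: 1, 2, 3, 4
Σfx = 11×1 + 17×2 + 17×3 + 9×4 = 132
n = Σf = 54
Mean = 132 / 54 = 2.4444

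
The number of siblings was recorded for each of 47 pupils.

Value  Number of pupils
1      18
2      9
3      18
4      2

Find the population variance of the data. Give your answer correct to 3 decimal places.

Values: 1, 2, 3, 4
n = 47, Σfx = 98, mean = 2.0851
Σfx² = 248
Σf(x − x̄)² = Σfx² − (Σfx)²/n = 248 − 98²/47 = 43.6596
Population variance = 43.6596 / 47 = 0.9289

0.929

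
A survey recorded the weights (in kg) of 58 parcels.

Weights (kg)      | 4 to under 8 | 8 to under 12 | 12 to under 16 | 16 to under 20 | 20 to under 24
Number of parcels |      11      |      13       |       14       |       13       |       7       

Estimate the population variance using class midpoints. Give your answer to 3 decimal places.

26.730

Midpoints: 6, 10, 14, 18, 22
n = 58, Σfm = 780, mean = 13.4483
Σfm² = 12040
Σf(m − x̄)² = Σfm² − (Σfm)²/n = 12040 − 780²/58 = 1550.3448
Population variance = 1550.3448 / 58 = 26.7301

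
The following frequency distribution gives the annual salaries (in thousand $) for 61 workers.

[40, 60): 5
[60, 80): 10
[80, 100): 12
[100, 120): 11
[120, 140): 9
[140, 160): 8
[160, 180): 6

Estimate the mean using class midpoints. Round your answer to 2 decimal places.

108.69

Midpoints: 50, 70, 90, 110, 130, 150, 170
Σfm = 5×50 + 10×70 + 12×90 + 11×110 + 9×130 + 8×150 + 6×170 = 6630
n = Σf = 61
Mean = 6630 / 61 = 108.6885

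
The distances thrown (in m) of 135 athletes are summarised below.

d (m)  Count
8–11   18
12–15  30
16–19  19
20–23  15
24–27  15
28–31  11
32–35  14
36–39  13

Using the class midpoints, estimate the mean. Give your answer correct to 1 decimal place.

Midpoints: 9.5, 13.5, 17.5, 21.5, 25.5, 29.5, 33.5, 37.5
Σfm = 18×9.5 + 30×13.5 + 19×17.5 + 15×21.5 + 15×25.5 + 11×29.5 + 14×33.5 + 13×37.5 = 2894.5
n = Σf = 135
Mean = 2894.5 / 135 = 21.4407

21.4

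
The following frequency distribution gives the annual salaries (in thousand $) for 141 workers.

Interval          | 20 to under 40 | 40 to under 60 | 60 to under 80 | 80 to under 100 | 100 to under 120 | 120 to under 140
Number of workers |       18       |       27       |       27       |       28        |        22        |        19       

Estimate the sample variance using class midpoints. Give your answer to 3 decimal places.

Midpoints: 30, 50, 70, 90, 110, 130
n = 141, Σfm = 11190, mean = 79.3617
Σfm² = 1030100
Σf(m − x̄)² = Σfm² − (Σfm)²/n = 1030100 − 11190²/141 = 142042.5532
Sample variance = 142042.5532 / 140 = 1014.5897

1014.590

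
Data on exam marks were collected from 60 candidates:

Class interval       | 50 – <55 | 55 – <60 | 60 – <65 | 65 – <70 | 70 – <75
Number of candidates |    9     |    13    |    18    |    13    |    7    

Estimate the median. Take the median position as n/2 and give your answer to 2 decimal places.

62.22

Cumulative frequencies: 9, 22, 40, 53, 60
n = 60; position = n/2 = 30.
This falls in the class 60 – <65: L = 60, F = 22, f = 18, h = 5.
Median ≈ 60 + ((30 − 22) / 18) × 5 = 62.2222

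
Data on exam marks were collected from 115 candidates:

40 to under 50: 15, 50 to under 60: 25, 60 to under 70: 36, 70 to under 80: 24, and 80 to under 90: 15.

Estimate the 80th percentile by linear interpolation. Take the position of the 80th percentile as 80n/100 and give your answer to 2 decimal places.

Cumulative frequencies: 15, 40, 76, 100, 115
n = 115; position = 80n/100 = 92.
This falls in the class 70 to under 80: L = 70, F = 76, f = 24, h = 10.
80th percentile ≈ 70 + ((92 − 76) / 24) × 10 = 76.6667

76.67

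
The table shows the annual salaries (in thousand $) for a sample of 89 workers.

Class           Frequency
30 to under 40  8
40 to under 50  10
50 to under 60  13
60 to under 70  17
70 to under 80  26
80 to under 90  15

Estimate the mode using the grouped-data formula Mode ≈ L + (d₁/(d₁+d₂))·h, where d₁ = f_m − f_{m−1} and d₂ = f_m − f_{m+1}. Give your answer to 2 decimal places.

74.50

Modal class: 70 to under 80 (highest frequency 26).
d₁ = 26 − 17 = 9, d₂ = 26 − 15 = 11
Mode ≈ 70 + (9/(9+11)) × 10 = 70 + 4.5000 = 74.5000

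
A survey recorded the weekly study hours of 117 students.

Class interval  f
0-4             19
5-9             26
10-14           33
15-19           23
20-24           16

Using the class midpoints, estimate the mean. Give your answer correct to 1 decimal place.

11.6

Midpoints: 2, 7, 12, 17, 22
Σfm = 19×2 + 26×7 + 33×12 + 23×17 + 16×22 = 1359
n = Σf = 117
Mean = 1359 / 117 = 11.6154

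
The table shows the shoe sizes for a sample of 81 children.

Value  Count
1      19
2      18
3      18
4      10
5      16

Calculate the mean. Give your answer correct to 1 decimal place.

2.8

Values: 1, 2, 3, 4, 5
Σfx = 19×1 + 18×2 + 18×3 + 10×4 + 16×5 = 229
n = Σf = 81
Mean = 229 / 81 = 2.8272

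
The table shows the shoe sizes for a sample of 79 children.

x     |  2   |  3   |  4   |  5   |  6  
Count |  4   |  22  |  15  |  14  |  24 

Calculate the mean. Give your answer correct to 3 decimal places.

4.405

Values: 2, 3, 4, 5, 6
Σfx = 4×2 + 22×3 + 15×4 + 14×5 + 24×6 = 348
n = Σf = 79
Mean = 348 / 79 = 4.4051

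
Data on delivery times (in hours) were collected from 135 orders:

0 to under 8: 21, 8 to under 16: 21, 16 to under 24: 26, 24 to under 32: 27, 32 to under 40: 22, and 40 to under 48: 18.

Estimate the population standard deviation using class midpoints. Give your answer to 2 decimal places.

12.95

Midpoints: 4, 12, 20, 28, 36, 44
n = 135, Σfm = 3196, mean = 23.6741
Σfm² = 98288
Σf(m − x̄)² = Σfm² − (Σfm)²/n = 98288 − 3196²/135 = 22625.6593
Population variance = 22625.6593 / 135 = 167.5975
Standard deviation = √167.5975 = 12.9459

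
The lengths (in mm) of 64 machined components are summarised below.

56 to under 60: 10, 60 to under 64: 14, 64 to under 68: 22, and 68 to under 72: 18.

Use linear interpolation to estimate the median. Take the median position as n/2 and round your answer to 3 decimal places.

Cumulative frequencies: 10, 24, 46, 64
n = 64; position = n/2 = 32.
This falls in the class 64 to under 68: L = 64, F = 24, f = 22, h = 4.
Median ≈ 64 + ((32 − 24) / 22) × 4 = 65.4545

65.455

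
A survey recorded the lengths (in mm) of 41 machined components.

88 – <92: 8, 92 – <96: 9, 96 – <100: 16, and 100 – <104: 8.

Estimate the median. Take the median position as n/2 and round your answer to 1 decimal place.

Cumulative frequencies: 8, 17, 33, 41
n = 41; position = n/2 = 20.5.
This falls in the class 96 – <100: L = 96, F = 17, f = 16, h = 4.
Median ≈ 96 + ((20.5 − 17) / 16) × 4 = 96.8750

96.9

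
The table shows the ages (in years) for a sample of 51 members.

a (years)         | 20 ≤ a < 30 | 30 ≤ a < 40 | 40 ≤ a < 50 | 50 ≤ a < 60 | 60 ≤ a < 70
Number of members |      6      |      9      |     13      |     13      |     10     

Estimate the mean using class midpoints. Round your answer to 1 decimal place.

47.4

Midpoints: 25, 35, 45, 55, 65
Σfm = 6×25 + 9×35 + 13×45 + 13×55 + 10×65 = 2415
n = Σf = 51
Mean = 2415 / 51 = 47.3529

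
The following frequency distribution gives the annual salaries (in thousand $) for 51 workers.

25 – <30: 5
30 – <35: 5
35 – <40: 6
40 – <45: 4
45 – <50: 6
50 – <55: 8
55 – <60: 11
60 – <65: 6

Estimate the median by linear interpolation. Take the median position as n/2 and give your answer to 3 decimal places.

49.583

Cumulative frequencies: 5, 10, 16, 20, 26, 34, 45, 51
n = 51; position = n/2 = 25.5.
This falls in the class 45 – <50: L = 45, F = 20, f = 6, h = 5.
Median ≈ 45 + ((25.5 − 20) / 6) × 5 = 49.5833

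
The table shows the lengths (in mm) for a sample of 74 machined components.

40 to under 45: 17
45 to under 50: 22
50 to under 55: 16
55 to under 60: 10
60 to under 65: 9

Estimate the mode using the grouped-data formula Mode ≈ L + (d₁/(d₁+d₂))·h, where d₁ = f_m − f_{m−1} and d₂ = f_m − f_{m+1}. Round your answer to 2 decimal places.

Modal class: 45 to under 50 (highest frequency 22).
d₁ = 22 − 17 = 5, d₂ = 22 − 16 = 6
Mode ≈ 45 + (5/(5+6)) × 5 = 45 + 2.2727 = 47.2727

47.27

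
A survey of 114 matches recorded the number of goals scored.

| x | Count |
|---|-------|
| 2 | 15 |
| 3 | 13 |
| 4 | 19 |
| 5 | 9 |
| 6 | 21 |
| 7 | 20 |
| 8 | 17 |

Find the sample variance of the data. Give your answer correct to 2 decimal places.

4.03

Values: 2, 3, 4, 5, 6, 7, 8
n = 114, Σfx = 592, mean = 5.1930
Σfx² = 3530
Σf(x − x̄)² = Σfx² − (Σfx)²/n = 3530 − 592²/114 = 455.7544
Sample variance = 455.7544 / 113 = 4.0332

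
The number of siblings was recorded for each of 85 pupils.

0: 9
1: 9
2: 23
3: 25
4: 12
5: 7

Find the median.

Cumulative frequencies: 9, 18, 41, 66, 78, 85
n = 85, so the median is the value in position (n+1)/2 = 43.
Position 43 falls at value 3.

3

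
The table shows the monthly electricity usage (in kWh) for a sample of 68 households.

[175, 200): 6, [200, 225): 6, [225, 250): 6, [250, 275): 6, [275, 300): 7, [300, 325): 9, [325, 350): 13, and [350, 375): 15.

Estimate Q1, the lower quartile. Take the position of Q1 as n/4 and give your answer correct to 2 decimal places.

245.83

Cumulative frequencies: 6, 12, 18, 24, 31, 40, 53, 68
n = 68; position = n/4 = 17.
This falls in the class [225, 250): L = 225, F = 12, f = 6, h = 25.
Lower quartile ≈ 225 + ((17 − 12) / 6) × 25 = 245.8333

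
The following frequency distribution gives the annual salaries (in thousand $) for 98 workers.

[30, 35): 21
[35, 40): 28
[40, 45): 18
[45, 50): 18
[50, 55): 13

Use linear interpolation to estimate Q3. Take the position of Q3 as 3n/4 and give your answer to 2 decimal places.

Cumulative frequencies: 21, 49, 67, 85, 98
n = 98; position = 3n/4 = 73.5.
This falls in the class [45, 50): L = 45, F = 67, f = 18, h = 5.
Upper quartile ≈ 45 + ((73.5 − 67) / 18) × 5 = 46.8056

46.81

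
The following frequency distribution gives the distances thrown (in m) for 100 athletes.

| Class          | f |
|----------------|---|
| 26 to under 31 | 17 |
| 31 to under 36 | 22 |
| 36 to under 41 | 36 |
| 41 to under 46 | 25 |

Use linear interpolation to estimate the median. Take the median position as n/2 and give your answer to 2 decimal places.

37.53

Cumulative frequencies: 17, 39, 75, 100
n = 100; position = n/2 = 50.
This falls in the class 36 to under 41: L = 36, F = 39, f = 36, h = 5.
Median ≈ 36 + ((50 − 39) / 36) × 5 = 37.5278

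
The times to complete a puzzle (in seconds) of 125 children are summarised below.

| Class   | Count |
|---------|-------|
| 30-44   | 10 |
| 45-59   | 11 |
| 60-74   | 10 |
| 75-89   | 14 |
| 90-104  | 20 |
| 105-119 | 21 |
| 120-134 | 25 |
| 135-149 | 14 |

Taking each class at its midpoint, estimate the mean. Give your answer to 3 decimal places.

97.720

Midpoints: 37, 52, 67, 82, 97, 112, 127, 142
Σfm = 10×37 + 11×52 + 10×67 + 14×82 + 20×97 + 21×112 + 25×127 + 14×142 = 12215
n = Σf = 125
Mean = 12215 / 125 = 97.7200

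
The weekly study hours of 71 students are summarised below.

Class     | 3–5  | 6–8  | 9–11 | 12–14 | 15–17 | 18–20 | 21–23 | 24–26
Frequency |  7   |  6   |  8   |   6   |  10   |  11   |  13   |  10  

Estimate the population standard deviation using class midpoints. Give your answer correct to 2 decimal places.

6.73

Midpoints: 4, 7, 10, 13, 16, 19, 22, 25
n = 71, Σfm = 1133, mean = 15.9577
Σfm² = 21293
Σf(m − x̄)² = Σfm² − (Σfm)²/n = 21293 − 1133²/71 = 3212.8732
Population variance = 3212.8732 / 71 = 45.2517
Standard deviation = √45.2517 = 6.7269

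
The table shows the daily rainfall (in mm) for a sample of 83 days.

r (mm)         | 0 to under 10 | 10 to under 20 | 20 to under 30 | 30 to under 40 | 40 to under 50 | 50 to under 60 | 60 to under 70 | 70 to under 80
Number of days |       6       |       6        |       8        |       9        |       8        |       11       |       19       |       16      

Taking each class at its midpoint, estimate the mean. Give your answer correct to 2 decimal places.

48.61

Midpoints: 5, 15, 25, 35, 45, 55, 65, 75
Σfm = 6×5 + 6×15 + 8×25 + 9×35 + 8×45 + 11×55 + 19×65 + 16×75 = 4035
n = Σf = 83
Mean = 4035 / 83 = 48.6145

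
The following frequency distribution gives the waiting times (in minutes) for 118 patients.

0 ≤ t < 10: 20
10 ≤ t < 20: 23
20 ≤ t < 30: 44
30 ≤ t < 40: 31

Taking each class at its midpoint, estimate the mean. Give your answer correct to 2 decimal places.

22.29

Midpoints: 5, 15, 25, 35
Σfm = 20×5 + 23×15 + 44×25 + 31×35 = 2630
n = Σf = 118
Mean = 2630 / 118 = 22.2881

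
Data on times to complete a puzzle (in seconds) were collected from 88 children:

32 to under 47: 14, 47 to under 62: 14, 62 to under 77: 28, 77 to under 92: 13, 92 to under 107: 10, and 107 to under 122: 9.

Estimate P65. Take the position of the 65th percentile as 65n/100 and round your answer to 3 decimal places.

78.385

Cumulative frequencies: 14, 28, 56, 69, 79, 88
n = 88; position = 65n/100 = 57.2.
This falls in the class 77 to under 92: L = 77, F = 56, f = 13, h = 15.
65th percentile ≈ 77 + ((57.2 − 56) / 13) × 15 = 78.3846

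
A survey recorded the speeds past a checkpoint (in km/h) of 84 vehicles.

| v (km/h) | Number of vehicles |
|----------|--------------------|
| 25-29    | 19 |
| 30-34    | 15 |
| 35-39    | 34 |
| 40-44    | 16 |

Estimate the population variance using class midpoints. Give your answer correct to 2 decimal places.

26.99

Midpoints: 27, 32, 37, 42
n = 84, Σfm = 2923, mean = 34.7976
Σfm² = 103981
Σf(m − x̄)² = Σfm² − (Σfm)²/n = 103981 − 2923²/84 = 2267.5595
Population variance = 2267.5595 / 84 = 26.9948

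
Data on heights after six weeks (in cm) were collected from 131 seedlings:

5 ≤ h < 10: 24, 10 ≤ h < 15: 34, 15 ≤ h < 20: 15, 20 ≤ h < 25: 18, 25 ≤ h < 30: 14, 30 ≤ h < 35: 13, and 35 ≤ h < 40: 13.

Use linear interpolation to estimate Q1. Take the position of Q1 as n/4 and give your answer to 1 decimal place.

Cumulative frequencies: 24, 58, 73, 91, 105, 118, 131
n = 131; position = n/4 = 32.75.
This falls in the class 10 ≤ h < 15: L = 10, F = 24, f = 34, h = 5.
Lower quartile ≈ 10 + ((32.75 − 24) / 34) × 5 = 11.2868

11.3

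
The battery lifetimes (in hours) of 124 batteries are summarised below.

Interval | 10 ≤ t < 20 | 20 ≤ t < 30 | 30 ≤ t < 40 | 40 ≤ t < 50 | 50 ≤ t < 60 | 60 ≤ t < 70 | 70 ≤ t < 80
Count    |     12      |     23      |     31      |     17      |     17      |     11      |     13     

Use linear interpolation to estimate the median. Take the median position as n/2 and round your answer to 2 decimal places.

Cumulative frequencies: 12, 35, 66, 83, 100, 111, 124
n = 124; position = n/2 = 62.
This falls in the class 30 ≤ t < 40: L = 30, F = 35, f = 31, h = 10.
Median ≈ 30 + ((62 − 35) / 31) × 10 = 38.7097

38.71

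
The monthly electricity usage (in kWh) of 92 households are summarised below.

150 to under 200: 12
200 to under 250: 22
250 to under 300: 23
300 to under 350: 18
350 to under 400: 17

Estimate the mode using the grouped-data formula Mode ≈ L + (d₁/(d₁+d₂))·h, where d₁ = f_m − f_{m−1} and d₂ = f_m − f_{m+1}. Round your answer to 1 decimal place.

258.3

Modal class: 250 to under 300 (highest frequency 23).
d₁ = 23 − 22 = 1, d₂ = 23 − 18 = 5
Mode ≈ 250 + (1/(1+5)) × 50 = 250 + 8.3333 = 258.3333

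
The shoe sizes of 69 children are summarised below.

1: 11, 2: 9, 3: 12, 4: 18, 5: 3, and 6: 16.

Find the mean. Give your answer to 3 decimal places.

Values: 1, 2, 3, 4, 5, 6
Σfx = 11×1 + 9×2 + 12×3 + 18×4 + 3×5 + 16×6 = 248
n = Σf = 69
Mean = 248 / 69 = 3.5942

3.594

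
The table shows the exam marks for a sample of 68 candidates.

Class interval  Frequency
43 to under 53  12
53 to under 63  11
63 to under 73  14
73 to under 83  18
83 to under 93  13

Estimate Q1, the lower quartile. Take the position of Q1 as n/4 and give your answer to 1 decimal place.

Cumulative frequencies: 12, 23, 37, 55, 68
n = 68; position = n/4 = 17.
This falls in the class 53 to under 63: L = 53, F = 12, f = 11, h = 10.
Lower quartile ≈ 53 + ((17 − 12) / 11) × 10 = 57.5455

57.5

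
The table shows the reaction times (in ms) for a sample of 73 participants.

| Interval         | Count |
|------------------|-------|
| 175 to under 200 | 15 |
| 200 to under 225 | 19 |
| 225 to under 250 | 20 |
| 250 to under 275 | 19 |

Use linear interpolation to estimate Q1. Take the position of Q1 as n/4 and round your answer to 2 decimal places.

204.28

Cumulative frequencies: 15, 34, 54, 73
n = 73; position = n/4 = 18.25.
This falls in the class 200 to under 225: L = 200, F = 15, f = 19, h = 25.
Lower quartile ≈ 200 + ((18.25 − 15) / 19) × 25 = 204.2763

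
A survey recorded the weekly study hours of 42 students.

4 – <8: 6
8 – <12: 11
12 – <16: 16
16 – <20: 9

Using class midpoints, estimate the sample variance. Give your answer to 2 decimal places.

15.35

Midpoints: 6, 10, 14, 18
n = 42, Σfm = 532, mean = 12.6667
Σfm² = 7368
Σf(m − x̄)² = Σfm² − (Σfm)²/n = 7368 − 532²/42 = 629.3333
Sample variance = 629.3333 / 41 = 15.3496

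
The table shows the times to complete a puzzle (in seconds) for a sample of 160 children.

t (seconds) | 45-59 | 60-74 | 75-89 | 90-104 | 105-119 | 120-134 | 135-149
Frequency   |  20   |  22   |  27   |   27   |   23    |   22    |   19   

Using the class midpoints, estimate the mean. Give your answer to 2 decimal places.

Midpoints: 52, 67, 82, 97, 112, 127, 142
Σfm = 20×52 + 22×67 + 27×82 + 27×97 + 23×112 + 22×127 + 19×142 = 15415
n = Σf = 160
Mean = 15415 / 160 = 96.3438

96.34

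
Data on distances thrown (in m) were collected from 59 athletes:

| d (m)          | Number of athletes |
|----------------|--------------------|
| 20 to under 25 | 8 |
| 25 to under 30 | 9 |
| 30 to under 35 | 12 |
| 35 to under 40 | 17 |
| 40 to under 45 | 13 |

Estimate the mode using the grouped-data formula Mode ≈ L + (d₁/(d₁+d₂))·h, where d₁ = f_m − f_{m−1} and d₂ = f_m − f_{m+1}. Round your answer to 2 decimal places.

37.78

Modal class: 35 to under 40 (highest frequency 17).
d₁ = 17 − 12 = 5, d₂ = 17 − 13 = 4
Mode ≈ 35 + (5/(5+4)) × 5 = 35 + 2.7778 = 37.7778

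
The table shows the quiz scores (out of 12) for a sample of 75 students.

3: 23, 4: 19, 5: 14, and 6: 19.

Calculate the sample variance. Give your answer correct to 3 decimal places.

Values: 3, 4, 5, 6
n = 75, Σfx = 329, mean = 4.3867
Σfx² = 1545
Σf(x − x̄)² = Σfx² − (Σfx)²/n = 1545 − 329²/75 = 101.7867
Sample variance = 101.7867 / 74 = 1.3755

1.375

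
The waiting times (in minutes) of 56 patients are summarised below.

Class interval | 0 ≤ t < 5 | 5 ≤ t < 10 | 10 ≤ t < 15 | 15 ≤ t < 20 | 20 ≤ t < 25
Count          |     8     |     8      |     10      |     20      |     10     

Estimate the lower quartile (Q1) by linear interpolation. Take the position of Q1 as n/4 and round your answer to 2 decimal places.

8.75

Cumulative frequencies: 8, 16, 26, 46, 56
n = 56; position = n/4 = 14.
This falls in the class 5 ≤ t < 10: L = 5, F = 8, f = 8, h = 5.
Lower quartile ≈ 5 + ((14 − 8) / 8) × 5 = 8.7500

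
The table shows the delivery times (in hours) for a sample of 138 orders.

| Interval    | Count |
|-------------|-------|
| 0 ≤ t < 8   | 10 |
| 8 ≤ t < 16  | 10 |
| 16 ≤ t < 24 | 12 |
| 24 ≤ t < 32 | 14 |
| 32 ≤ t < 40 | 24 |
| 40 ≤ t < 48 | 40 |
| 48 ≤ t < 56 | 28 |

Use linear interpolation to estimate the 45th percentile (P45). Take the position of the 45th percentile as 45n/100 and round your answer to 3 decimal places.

Cumulative frequencies: 10, 20, 32, 46, 70, 110, 138
n = 138; position = 45n/100 = 62.1.
This falls in the class 32 ≤ t < 40: L = 32, F = 46, f = 24, h = 8.
45th percentile ≈ 32 + ((62.1 − 46) / 24) × 8 = 37.3667

37.367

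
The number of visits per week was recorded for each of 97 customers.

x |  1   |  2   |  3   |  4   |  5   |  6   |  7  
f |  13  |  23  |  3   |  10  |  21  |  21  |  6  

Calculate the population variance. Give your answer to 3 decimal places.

3.820

Values: 1, 2, 3, 4, 5, 6, 7
n = 97, Σfx = 381, mean = 3.9278
Σfx² = 1867
Σf(x − x̄)² = Σfx² − (Σfx)²/n = 1867 − 381²/97 = 370.4948
Population variance = 370.4948 / 97 = 3.8195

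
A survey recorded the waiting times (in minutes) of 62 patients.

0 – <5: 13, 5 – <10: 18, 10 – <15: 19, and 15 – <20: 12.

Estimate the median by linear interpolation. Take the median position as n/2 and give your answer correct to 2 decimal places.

Cumulative frequencies: 13, 31, 50, 62
n = 62; position = n/2 = 31.
This falls in the class 5 – <10: L = 5, F = 13, f = 18, h = 5.
Median ≈ 5 + ((31 − 13) / 18) × 5 = 10.0000

10.00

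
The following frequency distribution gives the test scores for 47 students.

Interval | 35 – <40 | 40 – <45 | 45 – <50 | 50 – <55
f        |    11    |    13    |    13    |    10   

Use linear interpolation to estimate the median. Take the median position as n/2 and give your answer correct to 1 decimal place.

Cumulative frequencies: 11, 24, 37, 47
n = 47; position = n/2 = 23.5.
This falls in the class 40 – <45: L = 40, F = 11, f = 13, h = 5.
Median ≈ 40 + ((23.5 − 11) / 13) × 5 = 44.8077

44.8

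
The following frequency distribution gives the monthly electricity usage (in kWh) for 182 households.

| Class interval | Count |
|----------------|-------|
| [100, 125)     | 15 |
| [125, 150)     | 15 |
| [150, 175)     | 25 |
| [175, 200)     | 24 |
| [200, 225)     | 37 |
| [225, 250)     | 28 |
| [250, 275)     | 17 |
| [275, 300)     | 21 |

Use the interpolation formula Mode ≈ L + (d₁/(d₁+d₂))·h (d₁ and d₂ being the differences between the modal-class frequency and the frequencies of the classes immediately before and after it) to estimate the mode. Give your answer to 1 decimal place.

214.8

Modal class: [200, 225) (highest frequency 37).
d₁ = 37 − 24 = 13, d₂ = 37 − 28 = 9
Mode ≈ 200 + (13/(13+9)) × 25 = 200 + 14.7727 = 214.7727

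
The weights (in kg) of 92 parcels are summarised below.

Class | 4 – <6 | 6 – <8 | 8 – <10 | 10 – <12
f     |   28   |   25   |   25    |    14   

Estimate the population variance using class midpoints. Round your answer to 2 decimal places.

4.44

Midpoints: 5, 7, 9, 11
n = 92, Σfm = 694, mean = 7.5435
Σfm² = 5644
Σf(m − x̄)² = Σfm² − (Σfm)²/n = 5644 − 694²/92 = 408.8261
Population variance = 408.8261 / 92 = 4.4438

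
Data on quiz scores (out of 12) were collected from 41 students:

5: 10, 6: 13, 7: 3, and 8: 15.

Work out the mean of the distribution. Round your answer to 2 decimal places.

Values: 5, 6, 7, 8
Σfx = 10×5 + 13×6 + 3×7 + 15×8 = 269
n = Σf = 41
Mean = 269 / 41 = 6.5610

6.56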